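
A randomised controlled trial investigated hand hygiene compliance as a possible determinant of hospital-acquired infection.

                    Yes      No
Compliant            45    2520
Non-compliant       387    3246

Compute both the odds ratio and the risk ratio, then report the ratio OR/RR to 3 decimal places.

0.909

Cells: a = 45, b = 2520, c = 387, d = 3246.
OR = (45·3246)/(2520·387) = 146070/975240 = 0.14978
Risk in exposed = 45/2565 = 0.01754; risk in unexposed = 387/3633 = 0.10652; RR = 0.16469
OR/RR = 0.14978 / 0.16469 = 0.90943
The outcome is not rare, so the OR lies further from 1 than the RR.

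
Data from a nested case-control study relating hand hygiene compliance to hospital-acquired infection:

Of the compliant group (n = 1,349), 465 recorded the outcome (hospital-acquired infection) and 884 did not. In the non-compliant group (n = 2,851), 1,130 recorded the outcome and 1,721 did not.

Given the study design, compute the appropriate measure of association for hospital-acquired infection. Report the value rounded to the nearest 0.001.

0.801

From the description: a = 465, b = 884, c = 1130, d = 1721.
This is a nested case-control study: participants were sampled on outcome status, so risks in the source population cannot be estimated directly — relative risk is not valid here. The odds ratio is the appropriate measure.
OR = (a·d)/(b·c) = (465 × 1721) / (884 × 1130) = 800265 / 998920 = 0.80113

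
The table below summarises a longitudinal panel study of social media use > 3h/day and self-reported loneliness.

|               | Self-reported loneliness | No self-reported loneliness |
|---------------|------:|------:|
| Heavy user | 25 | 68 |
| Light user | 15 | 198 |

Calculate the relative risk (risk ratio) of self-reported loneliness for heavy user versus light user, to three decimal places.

Cells: a = 25, b = 68, c = 15, d = 198.
Risk in exposed = 25/93 = 0.26882; risk in unexposed = 15/213 = 0.07042.
RR = 0.26882 / 0.07042 = 3.81720
The risk among the exposed is 3.82 times that among the unexposed.

3.817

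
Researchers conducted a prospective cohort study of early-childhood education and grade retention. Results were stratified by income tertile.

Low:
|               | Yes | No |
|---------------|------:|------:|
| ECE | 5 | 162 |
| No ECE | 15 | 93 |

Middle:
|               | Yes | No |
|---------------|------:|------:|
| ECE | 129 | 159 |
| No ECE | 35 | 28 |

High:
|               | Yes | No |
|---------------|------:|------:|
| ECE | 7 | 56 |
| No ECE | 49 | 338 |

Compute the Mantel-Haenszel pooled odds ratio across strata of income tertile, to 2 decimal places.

OR_MH = Σ(aᵢdᵢ/nᵢ) / Σ(bᵢcᵢ/nᵢ), where nᵢ is the stratum total.
Stratum 1 (Low): n = 275; a·d/n = 5·93/275 = 1.6909; b·c/n = 162·15/275 = 8.8364
Stratum 2 (Middle): n = 351; a·d/n = 129·28/351 = 10.2906; b·c/n = 159·35/351 = 15.8547
Stratum 3 (High): n = 450; a·d/n = 7·338/450 = 5.2578; b·c/n = 56·49/450 = 6.0978
OR_MH = (1.6909 + 10.2906 + 5.2578) / (8.8364 + 15.8547 + 6.0978) = 17.2393 / 30.7888 = 0.55992

0.56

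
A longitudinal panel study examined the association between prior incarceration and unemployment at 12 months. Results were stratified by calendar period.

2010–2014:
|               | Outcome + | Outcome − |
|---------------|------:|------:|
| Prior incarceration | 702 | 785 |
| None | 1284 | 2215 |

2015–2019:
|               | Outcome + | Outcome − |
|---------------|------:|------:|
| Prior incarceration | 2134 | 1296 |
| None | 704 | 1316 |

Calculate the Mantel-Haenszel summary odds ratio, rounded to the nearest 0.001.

OR_MH = Σ(aᵢdᵢ/nᵢ) / Σ(bᵢcᵢ/nᵢ), where nᵢ is the stratum total.
Stratum 1 (2010–2014): n = 4986; a·d/n = 702·2215/4986 = 311.8592; b·c/n = 785·1284/4986 = 202.1540
Stratum 2 (2015–2019): n = 5450; a·d/n = 2134·1316/5450 = 515.2925; b·c/n = 1296·704/5450 = 167.4099
OR_MH = (311.8592 + 515.2925) / (202.1540 + 167.4099) = 827.1517 / 369.5639 = 2.23818

2.238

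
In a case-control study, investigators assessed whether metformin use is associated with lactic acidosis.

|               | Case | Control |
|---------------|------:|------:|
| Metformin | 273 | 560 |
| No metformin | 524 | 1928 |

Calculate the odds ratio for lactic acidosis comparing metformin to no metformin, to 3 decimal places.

1.794

Cells: a = 273, b = 560, c = 524, d = 1928.
OR = (a·d)/(b·c) = (273 × 1928) / (560 × 524) = 526344 / 293440 = 1.79370
The odds of lactic acidosis are about 1.79 times as high in the metformin group.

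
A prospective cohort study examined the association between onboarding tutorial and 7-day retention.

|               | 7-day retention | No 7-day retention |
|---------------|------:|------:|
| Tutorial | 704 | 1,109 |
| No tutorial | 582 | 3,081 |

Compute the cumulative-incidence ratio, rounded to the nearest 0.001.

2.444

Cells: a = 704, b = 1109, c = 582, d = 3081.
Risk in exposed = 704/1813 = 0.38831; risk in unexposed = 582/3663 = 0.15889.
RR = 0.38831 / 0.15889 = 2.44393
The risk among the exposed is 2.44 times that among the unexposed.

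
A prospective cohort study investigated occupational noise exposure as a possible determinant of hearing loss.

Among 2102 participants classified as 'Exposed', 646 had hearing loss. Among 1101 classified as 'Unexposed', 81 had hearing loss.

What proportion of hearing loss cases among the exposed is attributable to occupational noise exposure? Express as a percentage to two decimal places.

From the description: a = 646, b = 1456, c = 81, d = 1020.
Risk in exposed = 646/2102 = 0.30733; risk in unexposed = 81/1101 = 0.07357.
RR = 0.30733/0.07357 = 4.17736
AR% = (RR − 1)/RR × 100 = (4.17736 − 1)/4.17736 × 100 = 76.0614%

76.06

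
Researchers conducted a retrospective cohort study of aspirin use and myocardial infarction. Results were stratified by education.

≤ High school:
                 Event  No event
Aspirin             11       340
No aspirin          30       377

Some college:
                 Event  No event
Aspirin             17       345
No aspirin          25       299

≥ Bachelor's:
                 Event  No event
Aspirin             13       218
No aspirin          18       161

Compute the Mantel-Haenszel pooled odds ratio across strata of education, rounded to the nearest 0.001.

0.505

OR_MH = Σ(aᵢdᵢ/nᵢ) / Σ(bᵢcᵢ/nᵢ), where nᵢ is the stratum total.
Stratum 1 (≤ High school): n = 758; a·d/n = 11·377/758 = 5.4710; b·c/n = 340·30/758 = 13.4565
Stratum 2 (Some college): n = 686; a·d/n = 17·299/686 = 7.4096; b·c/n = 345·25/686 = 12.5729
Stratum 3 (≥ Bachelor's): n = 410; a·d/n = 13·161/410 = 5.1049; b·c/n = 218·18/410 = 9.5707
OR_MH = (5.4710 + 7.4096 + 5.1049) / (13.4565 + 12.5729 + 9.5707) = 17.9855 / 35.6001 = 0.50521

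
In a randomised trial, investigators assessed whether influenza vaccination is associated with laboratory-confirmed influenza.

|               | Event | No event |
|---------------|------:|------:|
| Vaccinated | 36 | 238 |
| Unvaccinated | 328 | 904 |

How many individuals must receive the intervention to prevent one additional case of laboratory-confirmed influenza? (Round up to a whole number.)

8

Risk in treated group = 36/274 = 0.13139; risk in control = 328/1232 = 0.26623.
Absolute risk reduction = 0.26623 − 0.13139 = 0.13485
NNT = 1 / ARR = 1 / 0.13485 = 7.416 → round up → 8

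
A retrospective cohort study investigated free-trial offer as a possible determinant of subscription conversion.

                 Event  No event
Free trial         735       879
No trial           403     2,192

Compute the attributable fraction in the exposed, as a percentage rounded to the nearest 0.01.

65.90

Cells: a = 735, b = 879, c = 403, d = 2192.
Risk in exposed = 735/1614 = 0.45539; risk in unexposed = 403/2595 = 0.15530.
RR = 0.45539/0.15530 = 2.93235
AR% = (RR − 1)/RR × 100 = (2.93235 − 1)/2.93235 × 100 = 65.8977%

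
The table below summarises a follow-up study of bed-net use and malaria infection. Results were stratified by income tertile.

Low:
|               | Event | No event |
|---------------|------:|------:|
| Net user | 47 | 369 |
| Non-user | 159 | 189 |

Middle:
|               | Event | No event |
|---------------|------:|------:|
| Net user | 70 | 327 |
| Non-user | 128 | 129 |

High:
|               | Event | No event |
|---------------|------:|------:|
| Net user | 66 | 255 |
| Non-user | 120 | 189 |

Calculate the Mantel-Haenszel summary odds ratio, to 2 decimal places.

OR_MH = Σ(aᵢdᵢ/nᵢ) / Σ(bᵢcᵢ/nᵢ), where nᵢ is the stratum total.
Stratum 1 (Low): n = 764; a·d/n = 47·189/764 = 11.6270; b·c/n = 369·159/764 = 76.7945
Stratum 2 (Middle): n = 654; a·d/n = 70·129/654 = 13.8073; b·c/n = 327·128/654 = 64.0000
Stratum 3 (High): n = 630; a·d/n = 66·189/630 = 19.8000; b·c/n = 255·120/630 = 48.5714
OR_MH = (11.6270 + 13.8073 + 19.8000) / (76.7945 + 64.0000 + 48.5714) = 45.2343 / 189.3659 = 0.23887

0.24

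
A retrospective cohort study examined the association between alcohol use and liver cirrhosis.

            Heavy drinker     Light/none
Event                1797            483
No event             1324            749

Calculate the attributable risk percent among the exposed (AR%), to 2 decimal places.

Reading the table with exposure as columns: a = 1797 (Heavy drinker, case), b = 1324 (Heavy drinker, non-case), c = 483 (Light/none, case), d = 749.
Risk in exposed = 1797/3121 = 0.57578; risk in unexposed = 483/1232 = 0.39205.
RR = 0.57578/0.39205 = 1.46865
AR% = (RR − 1)/RR × 100 = (1.46865 − 1)/1.46865 × 100 = 31.9102%

31.91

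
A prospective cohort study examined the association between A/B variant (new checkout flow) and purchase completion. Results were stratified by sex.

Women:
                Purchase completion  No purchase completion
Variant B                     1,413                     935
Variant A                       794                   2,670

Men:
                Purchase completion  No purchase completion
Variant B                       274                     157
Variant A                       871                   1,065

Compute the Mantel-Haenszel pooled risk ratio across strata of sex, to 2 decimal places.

2.22

RR_MH = Σ(aᵢ·n₀ᵢ/nᵢ) / Σ(cᵢ·n₁ᵢ/nᵢ), with n₁ᵢ = aᵢ+bᵢ (exposed), n₀ᵢ = cᵢ+dᵢ (unexposed), nᵢ = n₁ᵢ+n₀ᵢ.
Stratum 1 (Women): n₁ = 2348, n₀ = 3464, n = 5812; a·n₀/n = 1413·3464/5812 = 842.1597; c·n₁/n = 794·2348/5812 = 320.7694
Stratum 2 (Men): n₁ = 431, n₀ = 1936, n = 2367; a·n₀/n = 274·1936/2367 = 224.1082; c·n₁/n = 871·431/2367 = 158.5978
RR_MH = (842.1597 + 224.1082) / (320.7694 + 158.5978) = 1066.2678 / 479.3672 = 2.22432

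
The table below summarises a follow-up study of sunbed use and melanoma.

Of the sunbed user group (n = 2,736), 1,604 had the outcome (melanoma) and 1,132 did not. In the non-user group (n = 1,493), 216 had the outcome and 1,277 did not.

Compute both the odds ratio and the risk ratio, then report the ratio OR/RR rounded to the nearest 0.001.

2.067

From the description: a = 1604, b = 1132, c = 216, d = 1277.
OR = (1604·1277)/(1132·216) = 2048308/244512 = 8.37713
Risk in exposed = 1604/2736 = 0.58626; risk in unexposed = 216/1493 = 0.14468; RR = 4.05223
OR/RR = 8.37713 / 4.05223 = 2.06729
The outcome is not rare, so the OR lies further from 1 than the RR.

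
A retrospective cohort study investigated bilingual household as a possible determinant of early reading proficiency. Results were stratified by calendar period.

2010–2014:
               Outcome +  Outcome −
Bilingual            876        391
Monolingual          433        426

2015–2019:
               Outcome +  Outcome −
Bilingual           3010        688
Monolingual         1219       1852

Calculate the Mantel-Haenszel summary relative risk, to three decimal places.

RR_MH = Σ(aᵢ·n₀ᵢ/nᵢ) / Σ(cᵢ·n₁ᵢ/nᵢ), with n₁ᵢ = aᵢ+bᵢ (exposed), n₀ᵢ = cᵢ+dᵢ (unexposed), nᵢ = n₁ᵢ+n₀ᵢ.
Stratum 1 (2010–2014): n₁ = 1267, n₀ = 859, n = 2126; a·n₀/n = 876·859/2126 = 353.9436; c·n₁/n = 433·1267/2126 = 258.0484
Stratum 2 (2015–2019): n₁ = 3698, n₀ = 3071, n = 6769; a·n₀/n = 3010·3071/6769 = 1365.5946; c·n₁/n = 1219·3698/6769 = 665.9569
RR_MH = (353.9436 + 1365.5946) / (258.0484 + 665.9569) = 1719.5382 / 924.0053 = 1.86096

1.861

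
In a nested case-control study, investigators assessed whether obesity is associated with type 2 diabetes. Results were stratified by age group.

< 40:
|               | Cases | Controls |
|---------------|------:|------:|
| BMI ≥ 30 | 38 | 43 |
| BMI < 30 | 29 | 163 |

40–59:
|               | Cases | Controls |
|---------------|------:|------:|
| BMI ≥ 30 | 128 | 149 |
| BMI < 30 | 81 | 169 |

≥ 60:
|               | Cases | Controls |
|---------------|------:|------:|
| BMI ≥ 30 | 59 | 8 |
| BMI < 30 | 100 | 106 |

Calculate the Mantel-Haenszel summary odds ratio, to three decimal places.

2.850

OR_MH = Σ(aᵢdᵢ/nᵢ) / Σ(bᵢcᵢ/nᵢ), where nᵢ is the stratum total.
Stratum 1 (< 40): n = 273; a·d/n = 38·163/273 = 22.6886; b·c/n = 43·29/273 = 4.5678
Stratum 2 (40–59): n = 527; a·d/n = 128·169/527 = 41.0474; b·c/n = 149·81/527 = 22.9013
Stratum 3 (≥ 60): n = 273; a·d/n = 59·106/273 = 22.9084; b·c/n = 8·100/273 = 2.9304
OR_MH = (22.6886 + 41.0474 + 22.9084) / (4.5678 + 22.9013 + 2.9304) = 86.6445 / 30.3995 = 2.85020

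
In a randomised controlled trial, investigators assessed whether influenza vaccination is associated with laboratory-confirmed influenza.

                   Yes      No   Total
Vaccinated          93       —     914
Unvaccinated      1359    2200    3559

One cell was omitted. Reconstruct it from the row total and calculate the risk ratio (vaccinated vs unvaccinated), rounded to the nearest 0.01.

0.27

The missing cell is in the exposed row: 914 − 93 = 821.
So a = 93, b = 821, c = 1359, d = 2200.
RR = [a/(a+b)] / [c/(c+d)] = (93/914) / (1359/3559) = 0.10175/0.38185 = 0.26647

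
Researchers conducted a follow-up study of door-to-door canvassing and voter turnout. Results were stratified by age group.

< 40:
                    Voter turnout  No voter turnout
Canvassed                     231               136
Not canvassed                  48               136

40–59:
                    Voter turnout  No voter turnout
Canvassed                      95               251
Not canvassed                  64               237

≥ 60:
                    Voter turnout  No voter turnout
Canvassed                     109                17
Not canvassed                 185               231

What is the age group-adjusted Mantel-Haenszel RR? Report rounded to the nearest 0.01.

1.88

RR_MH = Σ(aᵢ·n₀ᵢ/nᵢ) / Σ(cᵢ·n₁ᵢ/nᵢ), with n₁ᵢ = aᵢ+bᵢ (exposed), n₀ᵢ = cᵢ+dᵢ (unexposed), nᵢ = n₁ᵢ+n₀ᵢ.
Stratum 1 (< 40): n₁ = 367, n₀ = 184, n = 551; a·n₀/n = 231·184/551 = 77.1397; c·n₁/n = 48·367/551 = 31.9710
Stratum 2 (40–59): n₁ = 346, n₀ = 301, n = 647; a·n₀/n = 95·301/647 = 44.1963; c·n₁/n = 64·346/647 = 34.2257
Stratum 3 (≥ 60): n₁ = 126, n₀ = 416, n = 542; a·n₀/n = 109·416/542 = 83.6605; c·n₁/n = 185·126/542 = 43.0074
RR_MH = (77.1397 + 44.1963 + 83.6605) / (31.9710 + 34.2257 + 43.0074) = 204.9966 / 109.2040 = 1.87719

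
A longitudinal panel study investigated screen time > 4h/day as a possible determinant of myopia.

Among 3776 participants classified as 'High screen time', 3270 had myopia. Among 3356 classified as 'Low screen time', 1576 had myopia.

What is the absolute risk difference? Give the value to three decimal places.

From the description: a = 3270, b = 506, c = 1576, d = 1780.
Risk in exposed = 3270/3776 = 0.865996; risk in unexposed = 1576/3356 = 0.469607.
Risk difference = 0.865996 − 0.469607 = 0.396389

0.396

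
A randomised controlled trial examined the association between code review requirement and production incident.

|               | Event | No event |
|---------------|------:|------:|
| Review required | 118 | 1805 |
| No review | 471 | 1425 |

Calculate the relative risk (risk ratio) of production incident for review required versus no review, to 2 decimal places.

Cells: a = 118, b = 1805, c = 471, d = 1425.
Risk in exposed = 118/1923 = 0.06136; risk in unexposed = 471/1896 = 0.24842.
RR = 0.06136 / 0.24842 = 0.24701
The risk is 75% lower among the exposed than among the unexposed.

0.25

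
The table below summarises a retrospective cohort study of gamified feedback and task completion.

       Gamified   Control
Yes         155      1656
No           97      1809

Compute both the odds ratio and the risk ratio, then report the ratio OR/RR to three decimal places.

Reading the table with exposure as columns: a = 155 (Gamified, case), b = 97 (Gamified, non-case), c = 1656 (Control, case), d = 1809.
OR = (155·1809)/(97·1656) = 280395/160632 = 1.74557
Risk in exposed = 155/252 = 0.61508; risk in unexposed = 1656/3465 = 0.47792; RR = 1.28699
OR/RR = 1.74557 / 1.28699 = 1.35633
The outcome is not rare, so the OR lies further from 1 than the RR.

1.356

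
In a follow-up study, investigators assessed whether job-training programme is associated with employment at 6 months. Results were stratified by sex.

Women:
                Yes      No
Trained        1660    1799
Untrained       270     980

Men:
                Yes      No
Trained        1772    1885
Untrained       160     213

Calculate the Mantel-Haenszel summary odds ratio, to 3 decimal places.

OR_MH = Σ(aᵢdᵢ/nᵢ) / Σ(bᵢcᵢ/nᵢ), where nᵢ is the stratum total.
Stratum 1 (Women): n = 4709; a·d/n = 1660·980/4709 = 345.4661; b·c/n = 1799·270/4709 = 103.1493
Stratum 2 (Men): n = 4030; a·d/n = 1772·213/4030 = 93.6566; b·c/n = 1885·160/4030 = 74.8387
OR_MH = (345.4661 + 93.6566) / (103.1493 + 74.8387) = 439.1227 / 177.9880 = 2.46715

2.467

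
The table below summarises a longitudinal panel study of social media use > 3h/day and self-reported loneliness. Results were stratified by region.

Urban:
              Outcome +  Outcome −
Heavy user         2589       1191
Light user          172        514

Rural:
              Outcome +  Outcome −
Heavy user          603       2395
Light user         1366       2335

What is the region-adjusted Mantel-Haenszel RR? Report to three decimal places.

RR_MH = Σ(aᵢ·n₀ᵢ/nᵢ) / Σ(cᵢ·n₁ᵢ/nᵢ), with n₁ᵢ = aᵢ+bᵢ (exposed), n₀ᵢ = cᵢ+dᵢ (unexposed), nᵢ = n₁ᵢ+n₀ᵢ.
Stratum 1 (Urban): n₁ = 3780, n₀ = 686, n = 4466; a·n₀/n = 2589·686/4466 = 397.6834; c·n₁/n = 172·3780/4466 = 145.5799
Stratum 2 (Rural): n₁ = 2998, n₀ = 3701, n = 6699; a·n₀/n = 603·3701/6699 = 333.1397; c·n₁/n = 1366·2998/6699 = 611.3253
RR_MH = (397.6834 + 333.1397) / (145.5799 + 611.3253) = 730.8231 / 756.9052 = 0.96554

0.966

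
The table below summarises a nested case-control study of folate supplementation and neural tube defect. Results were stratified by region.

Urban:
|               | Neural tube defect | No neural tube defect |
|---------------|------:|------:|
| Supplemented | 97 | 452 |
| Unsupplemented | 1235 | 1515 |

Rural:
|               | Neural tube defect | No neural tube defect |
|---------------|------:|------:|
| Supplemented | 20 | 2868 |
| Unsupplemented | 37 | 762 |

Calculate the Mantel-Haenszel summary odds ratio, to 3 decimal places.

0.246

OR_MH = Σ(aᵢdᵢ/nᵢ) / Σ(bᵢcᵢ/nᵢ), where nᵢ is the stratum total.
Stratum 1 (Urban): n = 3299; a·d/n = 97·1515/3299 = 44.5453; b·c/n = 452·1235/3299 = 169.2089
Stratum 2 (Rural): n = 3687; a·d/n = 20·762/3687 = 4.1334; b·c/n = 2868·37/3687 = 28.7811
OR_MH = (44.5453 + 4.1334) / (169.2089 + 28.7811) = 48.6788 / 197.9900 = 0.24586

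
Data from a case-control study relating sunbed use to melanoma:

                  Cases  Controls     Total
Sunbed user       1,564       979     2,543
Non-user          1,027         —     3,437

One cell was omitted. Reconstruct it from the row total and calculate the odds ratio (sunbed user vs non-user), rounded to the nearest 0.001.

3.749

The missing cell is in the unexposed row: 3437 − 1027 = 2410.
So a = 1564, b = 979, c = 1027, d = 2410.
OR = (a·d)/(b·c) = (1564 × 2410) / (979 × 1027) = 3769240 / 1005433 = 3.74887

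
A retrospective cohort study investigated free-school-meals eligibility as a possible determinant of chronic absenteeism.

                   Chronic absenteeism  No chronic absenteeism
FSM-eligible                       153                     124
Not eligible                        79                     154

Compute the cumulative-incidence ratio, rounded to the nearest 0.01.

1.63

Cells: a = 153, b = 124, c = 79, d = 154.
Risk in exposed = 153/277 = 0.55235; risk in unexposed = 79/233 = 0.33906.
RR = 0.55235 / 0.33906 = 1.62907
The risk among the exposed is 1.63 times that among the unexposed.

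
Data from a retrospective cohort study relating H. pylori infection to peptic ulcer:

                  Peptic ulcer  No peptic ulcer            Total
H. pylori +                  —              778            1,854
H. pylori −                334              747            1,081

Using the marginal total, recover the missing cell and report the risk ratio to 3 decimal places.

The missing cell is in the exposed row: 1854 − 778 = 1076.
So a = 1076, b = 778, c = 334, d = 747.
RR = [a/(a+b)] / [c/(c+d)] = (1076/1854) / (334/1081) = 0.58037/0.30897 = 1.87837

1.878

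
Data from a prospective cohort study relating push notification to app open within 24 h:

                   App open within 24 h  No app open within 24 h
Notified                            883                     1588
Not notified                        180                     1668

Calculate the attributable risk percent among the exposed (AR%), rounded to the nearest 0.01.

72.74

Cells: a = 883, b = 1588, c = 180, d = 1668.
Risk in exposed = 883/2471 = 0.35735; risk in unexposed = 180/1848 = 0.09740.
RR = 0.35735/0.09740 = 3.66874
AR% = (RR − 1)/RR × 100 = (3.66874 − 1)/3.66874 × 100 = 72.7427%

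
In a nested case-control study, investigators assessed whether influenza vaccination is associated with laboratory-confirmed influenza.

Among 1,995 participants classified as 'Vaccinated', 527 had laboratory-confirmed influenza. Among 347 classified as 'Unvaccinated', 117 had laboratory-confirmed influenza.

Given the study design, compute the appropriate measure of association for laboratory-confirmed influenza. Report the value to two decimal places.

From the description: a = 527, b = 1468, c = 117, d = 230.
This is a nested case-control study: participants were sampled on outcome status, so risks in the source population cannot be estimated directly — relative risk is not valid here. The odds ratio is the appropriate measure.
OR = (a·d)/(b·c) = (527 × 230) / (1468 × 117) = 121210 / 171756 = 0.70571

0.71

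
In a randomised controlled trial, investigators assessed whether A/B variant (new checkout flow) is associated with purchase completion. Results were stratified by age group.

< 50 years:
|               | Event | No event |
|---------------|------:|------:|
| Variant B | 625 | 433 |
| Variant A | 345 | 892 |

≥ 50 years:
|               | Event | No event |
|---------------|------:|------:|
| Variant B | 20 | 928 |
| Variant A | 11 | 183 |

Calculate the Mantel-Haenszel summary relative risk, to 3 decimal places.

RR_MH = Σ(aᵢ·n₀ᵢ/nᵢ) / Σ(cᵢ·n₁ᵢ/nᵢ), with n₁ᵢ = aᵢ+bᵢ (exposed), n₀ᵢ = cᵢ+dᵢ (unexposed), nᵢ = n₁ᵢ+n₀ᵢ.
Stratum 1 (< 50 years): n₁ = 1058, n₀ = 1237, n = 2295; a·n₀/n = 625·1237/2295 = 336.8736; c·n₁/n = 345·1058/2295 = 159.0458
Stratum 2 (≥ 50 years): n₁ = 948, n₀ = 194, n = 1142; a·n₀/n = 20·194/1142 = 3.3975; c·n₁/n = 11·948/1142 = 9.1313
RR_MH = (336.8736 + 3.3975) / (159.0458 + 9.1313) = 340.2712 / 168.1771 = 2.02329

2.023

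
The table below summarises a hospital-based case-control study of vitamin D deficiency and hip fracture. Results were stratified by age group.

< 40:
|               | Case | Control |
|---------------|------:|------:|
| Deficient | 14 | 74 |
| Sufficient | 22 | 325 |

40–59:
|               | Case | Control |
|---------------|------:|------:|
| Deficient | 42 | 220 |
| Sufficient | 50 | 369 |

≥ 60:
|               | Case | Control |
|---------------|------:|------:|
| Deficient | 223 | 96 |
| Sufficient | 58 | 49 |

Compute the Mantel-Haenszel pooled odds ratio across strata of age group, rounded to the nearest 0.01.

OR_MH = Σ(aᵢdᵢ/nᵢ) / Σ(bᵢcᵢ/nᵢ), where nᵢ is the stratum total.
Stratum 1 (< 40): n = 435; a·d/n = 14·325/435 = 10.4598; b·c/n = 74·22/435 = 3.7425
Stratum 2 (40–59): n = 681; a·d/n = 42·369/681 = 22.7577; b·c/n = 220·50/681 = 16.1527
Stratum 3 (≥ 60): n = 426; a·d/n = 223·49/426 = 25.6502; b·c/n = 96·58/426 = 13.0704
OR_MH = (10.4598 + 22.7577 + 25.6502) / (3.7425 + 16.1527 + 13.0704) = 58.8677 / 32.9657 = 1.78573

1.79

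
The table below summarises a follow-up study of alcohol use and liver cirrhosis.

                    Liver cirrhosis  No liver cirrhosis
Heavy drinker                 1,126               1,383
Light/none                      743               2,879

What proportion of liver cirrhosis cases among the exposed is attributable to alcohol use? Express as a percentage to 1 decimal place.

Cells: a = 1126, b = 1383, c = 743, d = 2879.
Risk in exposed = 1126/2509 = 0.44878; risk in unexposed = 743/3622 = 0.20514.
RR = 0.44878/0.20514 = 2.18775
AR% = (RR − 1)/RR × 100 = (2.18775 − 1)/2.18775 × 100 = 54.2909%

54.3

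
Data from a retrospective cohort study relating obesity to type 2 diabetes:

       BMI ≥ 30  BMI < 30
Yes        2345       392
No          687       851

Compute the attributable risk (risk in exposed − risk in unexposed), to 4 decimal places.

Reading the table with exposure as columns: a = 2345 (BMI ≥ 30, case), b = 687 (BMI ≥ 30, non-case), c = 392 (BMI < 30, case), d = 851.
Risk in exposed = 2345/3032 = 0.773417; risk in unexposed = 392/1243 = 0.315366.
Risk difference = 0.773417 − 0.315366 = 0.458051

0.4581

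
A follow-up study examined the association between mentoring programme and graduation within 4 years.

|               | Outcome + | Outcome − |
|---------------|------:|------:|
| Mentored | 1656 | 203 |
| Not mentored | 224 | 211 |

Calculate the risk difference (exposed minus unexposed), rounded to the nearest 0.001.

Cells: a = 1656, b = 203, c = 224, d = 211.
Risk in exposed = 1656/1859 = 0.890802; risk in unexposed = 224/435 = 0.514943.
Risk difference = 0.890802 − 0.514943 = 0.375859

0.376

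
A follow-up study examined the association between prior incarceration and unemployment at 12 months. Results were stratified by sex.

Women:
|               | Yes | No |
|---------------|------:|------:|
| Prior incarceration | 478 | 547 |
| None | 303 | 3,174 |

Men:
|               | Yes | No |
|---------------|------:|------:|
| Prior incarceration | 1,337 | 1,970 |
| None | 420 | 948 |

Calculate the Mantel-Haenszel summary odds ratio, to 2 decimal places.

OR_MH = Σ(aᵢdᵢ/nᵢ) / Σ(bᵢcᵢ/nᵢ), where nᵢ is the stratum total.
Stratum 1 (Women): n = 4502; a·d/n = 478·3174/4502 = 336.9996; b·c/n = 547·303/4502 = 36.8150
Stratum 2 (Men): n = 4675; a·d/n = 1337·948/4675 = 271.1179; b·c/n = 1970·420/4675 = 176.9840
OR_MH = (336.9996 + 271.1179) / (36.8150 + 176.9840) = 608.1174 / 213.7989 = 2.84434

2.84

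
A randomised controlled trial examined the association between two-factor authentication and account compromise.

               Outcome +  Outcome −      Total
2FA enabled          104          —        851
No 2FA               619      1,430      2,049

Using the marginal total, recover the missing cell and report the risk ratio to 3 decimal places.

The missing cell is in the exposed row: 851 − 104 = 747.
So a = 104, b = 747, c = 619, d = 1430.
RR = [a/(a+b)] / [c/(c+d)] = (104/851) / (619/2049) = 0.12221/0.30210 = 0.40453

0.405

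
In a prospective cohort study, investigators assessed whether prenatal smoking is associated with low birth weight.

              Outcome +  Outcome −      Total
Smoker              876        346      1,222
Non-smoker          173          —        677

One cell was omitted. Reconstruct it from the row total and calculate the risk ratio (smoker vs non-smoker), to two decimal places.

The missing cell is in the unexposed row: 677 − 173 = 504.
So a = 876, b = 346, c = 173, d = 504.
RR = [a/(a+b)] / [c/(c+d)] = (876/1222) / (173/677) = 0.71686/0.25554 = 2.80528

2.81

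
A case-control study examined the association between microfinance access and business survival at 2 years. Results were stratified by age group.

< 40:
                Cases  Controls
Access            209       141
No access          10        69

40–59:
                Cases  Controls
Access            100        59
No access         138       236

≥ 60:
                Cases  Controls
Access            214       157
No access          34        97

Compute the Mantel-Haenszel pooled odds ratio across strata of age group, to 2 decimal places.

OR_MH = Σ(aᵢdᵢ/nᵢ) / Σ(bᵢcᵢ/nᵢ), where nᵢ is the stratum total.
Stratum 1 (< 40): n = 429; a·d/n = 209·69/429 = 33.6154; b·c/n = 141·10/429 = 3.2867
Stratum 2 (40–59): n = 533; a·d/n = 100·236/533 = 44.2777; b·c/n = 59·138/533 = 15.2758
Stratum 3 (≥ 60): n = 502; a·d/n = 214·97/502 = 41.3506; b·c/n = 157·34/502 = 10.6335
OR_MH = (33.6154 + 44.2777 + 41.3506) / (3.2867 + 15.2758 + 10.6335) = 119.2437 / 29.1960 = 4.08425

4.08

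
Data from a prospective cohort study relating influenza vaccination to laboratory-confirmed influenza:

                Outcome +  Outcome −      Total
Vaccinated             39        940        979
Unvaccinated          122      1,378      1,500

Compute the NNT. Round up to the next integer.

Risk in treated group = 39/979 = 0.03984; risk in control = 122/1500 = 0.08133.
Absolute risk reduction = 0.08133 − 0.03984 = 0.04150
NNT = 1 / ARR = 1 / 0.04150 = 24.098 → round up → 25

25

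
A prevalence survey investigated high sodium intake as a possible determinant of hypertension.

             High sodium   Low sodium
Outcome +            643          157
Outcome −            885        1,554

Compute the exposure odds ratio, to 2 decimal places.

Reading the table with exposure as columns: a = 643 (High sodium, case), b = 885 (High sodium, non-case), c = 157 (Low sodium, case), d = 1554.
OR = (a·d)/(b·c) = (643 × 1554) / (885 × 157) = 999222 / 138945 = 7.19149
The odds of hypertension are about 7.19 times as high in the high sodium group.

7.19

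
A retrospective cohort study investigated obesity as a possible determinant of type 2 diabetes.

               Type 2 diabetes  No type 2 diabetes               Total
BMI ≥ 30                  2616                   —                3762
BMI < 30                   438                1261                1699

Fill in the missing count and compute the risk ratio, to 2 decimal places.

The missing cell is in the exposed row: 3762 − 2616 = 1146.
So a = 2616, b = 1146, c = 438, d = 1261.
RR = [a/(a+b)] / [c/(c+d)] = (2616/3762) / (438/1699) = 0.69537/0.25780 = 2.69736

2.70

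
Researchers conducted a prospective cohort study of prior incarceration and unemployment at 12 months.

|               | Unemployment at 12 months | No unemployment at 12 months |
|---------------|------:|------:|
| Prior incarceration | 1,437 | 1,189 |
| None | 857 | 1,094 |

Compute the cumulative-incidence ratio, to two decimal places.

Cells: a = 1437, b = 1189, c = 857, d = 1094.
Risk in exposed = 1437/2626 = 0.54722; risk in unexposed = 857/1951 = 0.43926.
RR = 0.54722 / 0.43926 = 1.24577
The risk among the exposed is 1.25 times that among the unexposed.

1.25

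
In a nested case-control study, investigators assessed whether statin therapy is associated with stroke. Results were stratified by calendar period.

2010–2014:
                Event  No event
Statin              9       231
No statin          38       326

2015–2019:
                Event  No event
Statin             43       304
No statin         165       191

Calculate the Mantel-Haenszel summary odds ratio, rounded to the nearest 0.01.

OR_MH = Σ(aᵢdᵢ/nᵢ) / Σ(bᵢcᵢ/nᵢ), where nᵢ is the stratum total.
Stratum 1 (2010–2014): n = 604; a·d/n = 9·326/604 = 4.8576; b·c/n = 231·38/604 = 14.5331
Stratum 2 (2015–2019): n = 703; a·d/n = 43·191/703 = 11.6828; b·c/n = 304·165/703 = 71.3514
OR_MH = (4.8576 + 11.6828) / (14.5331 + 71.3514) = 16.5404 / 85.8845 = 0.19259

0.19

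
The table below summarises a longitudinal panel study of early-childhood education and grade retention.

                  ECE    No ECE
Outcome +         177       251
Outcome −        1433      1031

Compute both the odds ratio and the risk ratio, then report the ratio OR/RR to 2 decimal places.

Reading the table with exposure as columns: a = 177 (ECE, case), b = 1433 (ECE, non-case), c = 251 (No ECE, case), d = 1031.
OR = (177·1031)/(1433·251) = 182487/359683 = 0.50736
Risk in exposed = 177/1610 = 0.10994; risk in unexposed = 251/1282 = 0.19579; RR = 0.56152
OR/RR = 0.50736 / 0.56152 = 0.90355
The outcome is not rare, so the OR lies further from 1 than the RR.

0.90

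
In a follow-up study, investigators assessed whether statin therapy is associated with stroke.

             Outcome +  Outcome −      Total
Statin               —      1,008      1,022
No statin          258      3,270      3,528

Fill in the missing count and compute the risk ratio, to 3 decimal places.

0.187

The missing cell is in the exposed row: 1022 − 1008 = 14.
So a = 14, b = 1008, c = 258, d = 3270.
RR = [a/(a+b)] / [c/(c+d)] = (14/1022) / (258/3528) = 0.01370/0.07313 = 0.18732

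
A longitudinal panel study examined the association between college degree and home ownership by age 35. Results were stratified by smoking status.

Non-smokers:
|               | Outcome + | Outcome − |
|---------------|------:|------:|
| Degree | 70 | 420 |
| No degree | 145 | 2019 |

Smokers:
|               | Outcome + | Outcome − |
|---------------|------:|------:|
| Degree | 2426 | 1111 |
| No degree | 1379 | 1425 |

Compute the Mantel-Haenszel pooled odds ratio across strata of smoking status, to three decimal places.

2.262

OR_MH = Σ(aᵢdᵢ/nᵢ) / Σ(bᵢcᵢ/nᵢ), where nᵢ is the stratum total.
Stratum 1 (Non-smokers): n = 2654; a·d/n = 70·2019/2654 = 53.2517; b·c/n = 420·145/2654 = 22.9465
Stratum 2 (Smokers): n = 6341; a·d/n = 2426·1425/6341 = 545.1900; b·c/n = 1111·1379/6341 = 241.6132
OR_MH = (53.2517 + 545.1900) / (22.9465 + 241.6132) = 598.4417 / 264.5596 = 2.26203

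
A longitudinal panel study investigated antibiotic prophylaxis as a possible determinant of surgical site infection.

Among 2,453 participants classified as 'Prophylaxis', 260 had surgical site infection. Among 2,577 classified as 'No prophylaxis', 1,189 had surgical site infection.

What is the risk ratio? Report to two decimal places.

0.23

From the description: a = 260, b = 2193, c = 1189, d = 1388.
Risk in exposed = 260/2453 = 0.10599; risk in unexposed = 1189/2577 = 0.46139.
RR = 0.10599 / 0.46139 = 0.22973
The risk is 77% lower among the exposed than among the unexposed.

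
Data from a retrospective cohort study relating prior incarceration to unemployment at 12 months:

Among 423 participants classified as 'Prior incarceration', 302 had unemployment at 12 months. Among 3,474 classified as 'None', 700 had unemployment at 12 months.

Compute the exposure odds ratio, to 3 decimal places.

From the description: a = 302, b = 121, c = 700, d = 2774.
OR = (a·d)/(b·c) = (302 × 2774) / (121 × 700) = 837748 / 84700 = 9.89077
The odds of unemployment at 12 months are about 9.89 times as high in the prior incarceration group.

9.891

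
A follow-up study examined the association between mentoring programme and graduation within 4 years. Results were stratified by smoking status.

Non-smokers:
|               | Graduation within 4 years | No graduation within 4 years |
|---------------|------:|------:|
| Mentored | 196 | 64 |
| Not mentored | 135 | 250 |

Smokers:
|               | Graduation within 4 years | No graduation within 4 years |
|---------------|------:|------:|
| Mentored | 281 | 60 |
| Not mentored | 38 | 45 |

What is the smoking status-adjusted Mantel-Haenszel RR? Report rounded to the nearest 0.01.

RR_MH = Σ(aᵢ·n₀ᵢ/nᵢ) / Σ(cᵢ·n₁ᵢ/nᵢ), with n₁ᵢ = aᵢ+bᵢ (exposed), n₀ᵢ = cᵢ+dᵢ (unexposed), nᵢ = n₁ᵢ+n₀ᵢ.
Stratum 1 (Non-smokers): n₁ = 260, n₀ = 385, n = 645; a·n₀/n = 196·385/645 = 116.9922; c·n₁/n = 135·260/645 = 54.4186
Stratum 2 (Smokers): n₁ = 341, n₀ = 83, n = 424; a·n₀/n = 281·83/424 = 55.0071; c·n₁/n = 38·341/424 = 30.5613
RR_MH = (116.9922 + 55.0071) / (54.4186 + 30.5613) = 171.9993 / 84.9799 = 2.02400

2.02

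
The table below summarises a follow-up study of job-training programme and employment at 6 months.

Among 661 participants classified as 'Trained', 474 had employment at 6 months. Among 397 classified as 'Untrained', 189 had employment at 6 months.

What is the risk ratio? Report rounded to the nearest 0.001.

From the description: a = 474, b = 187, c = 189, d = 208.
Risk in exposed = 474/661 = 0.71710; risk in unexposed = 189/397 = 0.47607.
RR = 0.71710 / 0.47607 = 1.50628
The risk among the exposed is 1.51 times that among the unexposed.

1.506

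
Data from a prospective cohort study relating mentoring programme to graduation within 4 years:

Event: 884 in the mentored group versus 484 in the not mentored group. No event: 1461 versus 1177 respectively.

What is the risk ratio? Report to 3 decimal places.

1.294

From the description: a = 884, b = 1461, c = 484, d = 1177.
Risk in exposed = 884/2345 = 0.37697; risk in unexposed = 484/1661 = 0.29139.
RR = 0.37697 / 0.29139 = 1.29370
The risk among the exposed is 1.29 times that among the unexposed.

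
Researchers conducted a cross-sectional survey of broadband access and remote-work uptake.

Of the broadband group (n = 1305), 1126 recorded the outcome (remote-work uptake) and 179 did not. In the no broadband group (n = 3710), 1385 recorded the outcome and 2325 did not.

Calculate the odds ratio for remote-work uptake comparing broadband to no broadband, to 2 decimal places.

10.56

From the description: a = 1126, b = 179, c = 1385, d = 2325.
OR = (a·d)/(b·c) = (1126 × 2325) / (179 × 1385) = 2617950 / 247915 = 10.55987
The odds of remote-work uptake are about 10.56 times as high in the broadband group.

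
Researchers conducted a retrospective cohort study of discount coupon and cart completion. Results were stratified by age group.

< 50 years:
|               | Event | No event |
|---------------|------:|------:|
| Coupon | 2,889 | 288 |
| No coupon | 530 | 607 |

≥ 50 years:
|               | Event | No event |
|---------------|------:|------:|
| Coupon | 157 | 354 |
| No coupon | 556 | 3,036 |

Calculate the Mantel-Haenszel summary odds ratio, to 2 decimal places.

OR_MH = Σ(aᵢdᵢ/nᵢ) / Σ(bᵢcᵢ/nᵢ), where nᵢ is the stratum total.
Stratum 1 (< 50 years): n = 4314; a·d/n = 2889·607/4314 = 406.4958; b·c/n = 288·530/4314 = 35.3825
Stratum 2 (≥ 50 years): n = 4103; a·d/n = 157·3036/4103 = 116.1716; b·c/n = 354·556/4103 = 47.9708
OR_MH = (406.4958 + 116.1716) / (35.3825 + 47.9708) = 522.6674 / 83.3532 = 6.27051

6.27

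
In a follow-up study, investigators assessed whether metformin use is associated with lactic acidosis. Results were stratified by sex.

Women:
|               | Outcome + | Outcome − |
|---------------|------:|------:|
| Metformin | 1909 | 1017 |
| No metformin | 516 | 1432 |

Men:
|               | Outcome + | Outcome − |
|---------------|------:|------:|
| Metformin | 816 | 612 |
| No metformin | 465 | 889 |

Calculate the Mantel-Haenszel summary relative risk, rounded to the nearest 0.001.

2.115

RR_MH = Σ(aᵢ·n₀ᵢ/nᵢ) / Σ(cᵢ·n₁ᵢ/nᵢ), with n₁ᵢ = aᵢ+bᵢ (exposed), n₀ᵢ = cᵢ+dᵢ (unexposed), nᵢ = n₁ᵢ+n₀ᵢ.
Stratum 1 (Women): n₁ = 2926, n₀ = 1948, n = 4874; a·n₀/n = 1909·1948/4874 = 762.9733; c·n₁/n = 516·2926/4874 = 309.7694
Stratum 2 (Men): n₁ = 1428, n₀ = 1354, n = 2782; a·n₀/n = 816·1354/2782 = 397.1474; c·n₁/n = 465·1428/2782 = 238.6844
RR_MH = (762.9733 + 397.1474) / (309.7694 + 238.6844) = 1160.1207 / 548.4538 = 2.11526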